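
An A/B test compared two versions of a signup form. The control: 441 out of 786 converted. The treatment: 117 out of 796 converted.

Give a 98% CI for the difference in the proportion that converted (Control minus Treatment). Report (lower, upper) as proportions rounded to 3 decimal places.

First, p̂₁ = 441/786 = 0.5611; p̂₂ = 117/796 = 0.1470.
The two standard errors are √(0.5611×0.4389/786) = 0.01770 and √(0.1470×0.8530/796) = 0.01255.
Because the samples are independent, SE_diff = √(0.01770² + 0.01255²) = 0.02170.
Using z* = 2.326 for 98%, ME = 2.326 × 0.02170 = 0.05047.
p̂₁ − p̂₂ = 0.4141; interval 0.4141 ± 0.05047 gives (0.364, 0.465).

(0.364, 0.465)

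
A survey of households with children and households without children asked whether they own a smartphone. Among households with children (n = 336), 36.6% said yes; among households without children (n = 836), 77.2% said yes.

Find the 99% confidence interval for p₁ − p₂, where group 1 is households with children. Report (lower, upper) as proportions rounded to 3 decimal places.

Each SE is √(p̂(1−p̂)/n): √(0.3660·0.6340/336) = 0.02628 and √(0.7720·0.2280/836) = 0.01451.
SE(p̂₁ − p̂₂) = √(SE₁² + SE₂²) = √(0.0006906384 + 0.0002105401) = 0.03002, since the two samples are independent.
At 99% confidence z* = 2.576; margin = 2.576 × 0.03002 = 0.07733.
The difference is 0.3660 − 0.7720 = -0.4060, so the interval is -0.4060 ± 0.07733 = (-0.483, -0.329).

(-0.483, -0.329)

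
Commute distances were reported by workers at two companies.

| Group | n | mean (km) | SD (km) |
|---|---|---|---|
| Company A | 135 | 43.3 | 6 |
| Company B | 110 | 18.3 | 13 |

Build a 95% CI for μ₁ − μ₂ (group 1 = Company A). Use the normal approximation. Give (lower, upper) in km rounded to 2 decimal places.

Standard errors of each mean: 6/√135 = 0.5164 and 13/√110 = 1.2395.
SE(x̄₁ − x̄₂) = √(0.5164² + 1.2395²) = 1.3428 for independent samples with unequal variances.
With z* = 1.960, the margin is 1.960 × 1.3428 = 2.6319.
x̄₁ − x̄₂ = 43.3 − 18.3 = 25.0000; the interval is 25.0000 ± 2.6319 = (22.37, 27.63).

(22.37, 27.63)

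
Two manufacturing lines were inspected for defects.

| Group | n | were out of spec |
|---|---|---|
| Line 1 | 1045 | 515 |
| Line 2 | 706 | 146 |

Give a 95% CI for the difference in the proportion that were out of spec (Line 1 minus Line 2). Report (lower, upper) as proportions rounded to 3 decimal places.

Sample proportions: 515/1045 = 0.4928, 146/706 = 0.2068.
Each SE is √(p̂(1−p̂)/n): √(0.4928·0.5072/1045) = 0.01547 and √(0.2068·0.7932/706) = 0.01524.
SE(p̂₁ − p̂₂) = √(SE₁² + SE₂²) = √(0.0002393209 + 0.0002322576) = 0.02172, since the two samples are independent.
At 95% confidence z* = 1.960; margin = 1.960 × 0.02172 = 0.04257.
The difference is 0.4928 − 0.2068 = 0.2860, so the interval is 0.2860 ± 0.04257 = (0.243, 0.329).

(0.243, 0.329)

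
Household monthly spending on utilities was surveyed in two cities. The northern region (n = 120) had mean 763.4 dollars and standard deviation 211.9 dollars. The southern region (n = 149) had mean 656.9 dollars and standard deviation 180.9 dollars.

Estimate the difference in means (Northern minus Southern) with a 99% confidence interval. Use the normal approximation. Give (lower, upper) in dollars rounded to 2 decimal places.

Per-group SEs: s₁/√n₁ = 211.9/√120 = 19.3437, s₂/√n₂ = 180.9/√149 = 14.8199.
Unpooled SE of the difference: √(374.17872969 + 219.62943601) = 24.3682.
Margin of error = z* · SE = 2.576 × 24.3682 = 62.7725.
x̄₁ − x̄₂ = 763.4 − 656.9 = 106.5000.
CI: 106.5000 ± 62.7725 = (43.73, 169.27).

(43.73, 169.27)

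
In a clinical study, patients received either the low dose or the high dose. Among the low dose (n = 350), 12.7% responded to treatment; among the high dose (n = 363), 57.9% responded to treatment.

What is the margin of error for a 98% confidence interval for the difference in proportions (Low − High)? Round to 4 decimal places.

Each SE is √(p̂(1−p̂)/n): √(0.1270·0.8730/350) = 0.01780 and √(0.5790·0.4210/363) = 0.02591.
SE(p̂₁ − p̂₂) = √(SE₁² + SE₂²) = √(0.00031684 + 0.0006713281) = 0.03144, since the two samples are independent.
At 98% confidence z* = 2.326; margin = 2.326 × 0.03144 = 0.07313.

0.0731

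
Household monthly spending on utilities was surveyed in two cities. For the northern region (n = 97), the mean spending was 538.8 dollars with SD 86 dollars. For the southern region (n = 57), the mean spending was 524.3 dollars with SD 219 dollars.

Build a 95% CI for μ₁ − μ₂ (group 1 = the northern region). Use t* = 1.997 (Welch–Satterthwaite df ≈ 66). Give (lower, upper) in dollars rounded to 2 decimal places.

(-46.00, 75.00)

Per-group SEs: s₁/√n₁ = 86/√97 = 8.7320, s₂/√n₂ = 219/√57 = 29.0073.
Unpooled SE of the difference: √(76.247824 + 841.42345329) = 30.2931.
Margin of error = t* · SE = 1.997 × 30.2931 = 60.4953.
x̄₁ − x̄₂ = 538.8 − 524.3 = 14.5000.
CI: 14.5000 ± 60.4953 = (-46.00, 75.00).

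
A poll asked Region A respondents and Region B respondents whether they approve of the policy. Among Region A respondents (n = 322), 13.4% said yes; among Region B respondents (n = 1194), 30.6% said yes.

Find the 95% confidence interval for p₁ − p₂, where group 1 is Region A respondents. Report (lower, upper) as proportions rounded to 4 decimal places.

(-0.2175, -0.1265)

Each SE is √(p̂(1−p̂)/n): √(0.1340·0.8660/322) = 0.01898 and √(0.3060·0.6940/1194) = 0.01334.
SE(p̂₁ − p̂₂) = √(SE₁² + SE₂²) = √(0.0003602404 + 0.0001779556) = 0.02320, since the two samples are independent.
At 95% confidence z* = 1.960; margin = 1.960 × 0.02320 = 0.04547.
The difference is 0.1340 − 0.3060 = -0.1720, so the interval is -0.1720 ± 0.04547 = (-0.2175, -0.1265).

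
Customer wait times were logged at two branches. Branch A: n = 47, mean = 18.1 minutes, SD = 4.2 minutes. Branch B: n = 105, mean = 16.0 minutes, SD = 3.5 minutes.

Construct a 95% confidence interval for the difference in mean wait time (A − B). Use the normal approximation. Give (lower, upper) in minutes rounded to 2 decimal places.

Standard errors of each mean: 4.2/√47 = 0.6126 and 3.5/√105 = 0.3416.
SE(x̄₁ − x̄₂) = √(0.6126² + 0.3416²) = 0.7014 for independent samples with unequal variances.
With z* = 1.960, the margin is 1.960 × 0.7014 = 1.3747.
x̄₁ − x̄₂ = 18.1 − 16.0 = 2.1000; the interval is 2.1000 ± 1.3747 = (0.73, 3.47).

(0.73, 3.47)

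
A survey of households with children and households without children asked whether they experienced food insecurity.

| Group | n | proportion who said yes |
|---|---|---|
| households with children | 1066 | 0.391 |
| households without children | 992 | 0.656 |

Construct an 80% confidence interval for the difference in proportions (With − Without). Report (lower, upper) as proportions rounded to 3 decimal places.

The two standard errors are √(0.3910×0.6090/1066) = 0.01495 and √(0.6560×0.3440/992) = 0.01508.
Because the samples are independent, SE_diff = √(0.01495² + 0.01508²) = 0.02123.
Using z* = 1.282 for 80%, ME = 1.282 × 0.02123 = 0.02722.
p̂₁ − p̂₂ = -0.2650; interval -0.2650 ± 0.02722 gives (-0.292, -0.238).

(-0.292, -0.238)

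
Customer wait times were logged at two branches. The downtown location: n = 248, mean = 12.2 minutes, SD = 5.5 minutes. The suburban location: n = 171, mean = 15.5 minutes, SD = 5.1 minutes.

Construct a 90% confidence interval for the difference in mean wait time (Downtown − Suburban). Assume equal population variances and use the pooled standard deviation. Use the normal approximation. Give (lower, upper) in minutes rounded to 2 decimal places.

Pooled variance s_p² = [247·5.5² + 170·5.1²] / (248+171−2) = 28.5215, so s_p = 5.3406.
SE_diff = s_p·√(1/n₁ + 1/n₂) = 5.3406·√(1/248 + 1/171) = 0.5309.
z* = 1.645; margin = 1.645 × 0.5309 = 0.8733.
Difference = 12.2 − 15.5 = -3.3000.
-3.3000 ± 0.8733 → (-4.17, -2.43).

(-4.17, -2.43)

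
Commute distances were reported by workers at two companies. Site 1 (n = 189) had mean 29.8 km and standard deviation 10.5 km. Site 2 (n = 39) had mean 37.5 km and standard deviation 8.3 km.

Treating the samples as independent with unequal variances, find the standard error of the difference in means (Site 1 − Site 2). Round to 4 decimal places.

SE₁ = s₁/√n₁ = 10.5/√189 = 0.7638; SE₂ = 8.3/√39 = 1.3291.
Independent samples, unequal variances: SE_diff = √(SE₁² + SE₂²) = √(0.58339044 + 1.76650681) = 1.5329.

1.5329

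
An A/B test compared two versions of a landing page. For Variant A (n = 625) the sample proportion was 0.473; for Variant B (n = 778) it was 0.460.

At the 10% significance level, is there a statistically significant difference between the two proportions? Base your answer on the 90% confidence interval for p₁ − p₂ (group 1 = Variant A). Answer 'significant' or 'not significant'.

The two standard errors are √(0.4730×0.5270/625) = 0.01997 and √(0.4600×0.5400/778) = 0.01787.
Because the samples are independent, SE_diff = √(0.01997² + 0.01787²) = 0.02680.
Using z* = 1.645 for 90%, ME = 1.645 × 0.02680 = 0.04409.
p̂₁ − p̂₂ = 0.0130; interval 0.0130 ± 0.04409 gives (-0.03109, 0.05709).
The interval (-0.03109, 0.05709) contains 0, so the difference is not significant.

not significant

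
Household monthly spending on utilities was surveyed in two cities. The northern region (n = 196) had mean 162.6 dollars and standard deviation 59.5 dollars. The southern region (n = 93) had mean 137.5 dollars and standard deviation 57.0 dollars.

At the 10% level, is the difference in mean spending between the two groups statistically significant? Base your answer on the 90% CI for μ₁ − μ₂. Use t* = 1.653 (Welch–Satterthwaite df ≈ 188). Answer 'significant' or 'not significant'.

significant

Standard errors of each mean: 59.5/√196 = 4.2500 and 57.0/√93 = 5.9106.
SE(x̄₁ − x̄₂) = √(4.2500² + 5.9106²) = 7.2800 for independent samples with unequal variances.
With t* = 1.653, the margin is 1.653 × 7.2800 = 12.0338.
x̄₁ − x̄₂ = 162.6 − 137.5 = 25.1000; the interval is 25.1000 ± 12.0338 = (13.0662, 37.1338).
The interval (13.0662, 37.1338) does not contain 0, so the difference is significant.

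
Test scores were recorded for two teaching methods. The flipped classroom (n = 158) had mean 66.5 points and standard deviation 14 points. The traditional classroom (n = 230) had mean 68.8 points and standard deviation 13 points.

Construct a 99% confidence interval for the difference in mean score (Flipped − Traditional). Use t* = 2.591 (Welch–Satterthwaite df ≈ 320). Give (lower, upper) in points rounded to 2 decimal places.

(-5.94, 1.34)

Per-group SEs: s₁/√n₁ = 14/√158 = 1.1138, s₂/√n₂ = 13/√230 = 0.8572.
Unpooled SE of the difference: √(1.24055044 + 0.73479184) = 1.4055.
Margin of error = t* · SE = 2.591 × 1.4055 = 3.6417.
x̄₁ − x̄₂ = 66.5 − 68.8 = -2.3000.
CI: -2.3000 ± 3.6417 = (-5.94, 1.34).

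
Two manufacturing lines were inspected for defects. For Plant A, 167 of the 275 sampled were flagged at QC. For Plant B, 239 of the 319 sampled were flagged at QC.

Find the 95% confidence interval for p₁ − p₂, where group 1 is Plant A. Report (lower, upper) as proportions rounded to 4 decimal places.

Sample proportions: 167/275 = 0.6073, 239/319 = 0.7492.
Each SE is √(p̂(1−p̂)/n): √(0.6073·0.3927/275) = 0.02945 and √(0.7492·0.2508/319) = 0.02427.
SE(p̂₁ − p̂₂) = √(SE₁² + SE₂²) = √(0.0008673025 + 0.0005890329) = 0.03816, since the two samples are independent.
At 95% confidence z* = 1.960; margin = 1.960 × 0.03816 = 0.07479.
The difference is 0.6073 − 0.7492 = -0.1419, so the interval is -0.1419 ± 0.07479 = (-0.2167, -0.0671).

(-0.2167, -0.0671)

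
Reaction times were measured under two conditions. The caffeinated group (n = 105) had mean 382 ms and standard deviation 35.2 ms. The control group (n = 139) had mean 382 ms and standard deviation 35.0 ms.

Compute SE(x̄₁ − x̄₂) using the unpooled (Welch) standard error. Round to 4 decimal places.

4.5402

SE₁ = s₁/√n₁ = 35.2/√105 = 3.4352; SE₂ = 35.0/√139 = 2.9687.
Independent samples, unequal variances: SE_diff = √(SE₁² + SE₂²) = √(11.80059904 + 8.81317969) = 4.5402.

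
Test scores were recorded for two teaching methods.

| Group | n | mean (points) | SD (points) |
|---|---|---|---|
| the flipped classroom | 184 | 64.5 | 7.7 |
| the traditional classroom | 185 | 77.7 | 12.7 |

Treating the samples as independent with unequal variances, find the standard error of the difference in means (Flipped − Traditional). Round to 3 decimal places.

Standard errors of each mean: 7.7/√184 = 0.5677 and 12.7/√185 = 0.9337.
SE(x̄₁ − x̄₂) = √(0.5677² + 0.9337²) = 1.0927 for independent samples with unequal variances.

1.093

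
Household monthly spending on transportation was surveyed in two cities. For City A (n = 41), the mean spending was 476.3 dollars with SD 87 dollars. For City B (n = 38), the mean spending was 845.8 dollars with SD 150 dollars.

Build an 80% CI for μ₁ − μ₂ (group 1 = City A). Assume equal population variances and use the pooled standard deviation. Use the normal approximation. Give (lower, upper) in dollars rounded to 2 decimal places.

Pooled variance s_p² = [40·87² + 37·150²] / (41+38−2) = 14743.6364, so s_p = 121.4234.
SE_diff = s_p·√(1/n₁ + 1/n₂) = 121.4234·√(1/41 + 1/38) = 27.3421.
z* = 1.282; margin = 1.282 × 27.3421 = 35.0526.
Difference = 476.3 − 845.8 = -369.5000.
-369.5000 ± 35.0526 → (-404.55, -334.45).

(-404.55, -334.45)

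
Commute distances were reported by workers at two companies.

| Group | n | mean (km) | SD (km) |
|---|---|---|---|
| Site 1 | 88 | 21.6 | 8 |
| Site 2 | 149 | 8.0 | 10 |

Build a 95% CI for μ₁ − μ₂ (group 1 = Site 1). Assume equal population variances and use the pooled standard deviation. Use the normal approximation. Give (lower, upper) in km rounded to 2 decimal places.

(11.15, 16.05)

Pooled variance s_p² = [87·8² + 148·10²] / (88+149−2) = 86.6723, so s_p = 9.3098.
SE_diff = s_p·√(1/n₁ + 1/n₂) = 9.3098·√(1/88 + 1/149) = 1.2516.
z* = 1.960; margin = 1.960 × 1.2516 = 2.4531.
Difference = 21.6 − 8.0 = 13.6000.
13.6000 ± 2.4531 → (11.15, 16.05).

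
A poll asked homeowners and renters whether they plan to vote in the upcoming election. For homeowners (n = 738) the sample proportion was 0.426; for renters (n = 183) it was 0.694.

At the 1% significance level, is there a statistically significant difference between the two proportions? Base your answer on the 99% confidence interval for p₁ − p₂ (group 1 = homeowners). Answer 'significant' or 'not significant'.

Each SE is √(p̂(1−p̂)/n): √(0.4260·0.5740/738) = 0.01820 and √(0.6940·0.3060/183) = 0.03407.
SE(p̂₁ − p̂₂) = √(SE₁² + SE₂²) = √(0.00033124 + 0.0011607649) = 0.03863, since the two samples are independent.
At 99% confidence z* = 2.576; margin = 2.576 × 0.03863 = 0.09951.
The difference is 0.4260 − 0.6940 = -0.2680, so the interval is -0.2680 ± 0.09951 = (-0.36751, -0.16849).
The interval (-0.36751, -0.16849) does not contain 0, so the difference is significant.

significant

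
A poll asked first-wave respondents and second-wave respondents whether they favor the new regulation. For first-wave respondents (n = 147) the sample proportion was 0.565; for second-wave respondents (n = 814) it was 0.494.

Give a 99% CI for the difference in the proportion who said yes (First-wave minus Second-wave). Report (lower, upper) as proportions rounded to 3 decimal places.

SE₁ = √(p̂₁(1−p̂₁)/n₁) = √(0.5650·0.4350/147) = 0.04089; SE₂ = √(0.4940·0.5060/814) = 0.01752.
Independent samples: SE of the difference = √(SE₁² + SE₂²) = √(0.0016719921 + 0.0003069504) = 0.04449.
z* for 99% confidence is 2.576, so the margin of error is 2.576 × 0.04449 = 0.11461.
Point estimate p̂₁ − p̂₂ = 0.5650 − 0.4940 = 0.0710.
0.0710 ± 0.11461 → (-0.044, 0.186).

(-0.044, 0.186)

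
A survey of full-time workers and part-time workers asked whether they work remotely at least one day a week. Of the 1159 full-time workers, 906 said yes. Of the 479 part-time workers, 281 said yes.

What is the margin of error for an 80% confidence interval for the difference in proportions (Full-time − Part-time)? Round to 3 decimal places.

First, p̂₁ = 906/1159 = 0.7817; p̂₂ = 281/479 = 0.5866.
The two standard errors are √(0.7817×0.2183/1159) = 0.01213 and √(0.5866×0.4134/479) = 0.02250.
Because the samples are independent, SE_diff = √(0.01213² + 0.02250²) = 0.02556.
Using z* = 1.282 for 80%, ME = 1.282 × 0.02556 = 0.03277.

0.033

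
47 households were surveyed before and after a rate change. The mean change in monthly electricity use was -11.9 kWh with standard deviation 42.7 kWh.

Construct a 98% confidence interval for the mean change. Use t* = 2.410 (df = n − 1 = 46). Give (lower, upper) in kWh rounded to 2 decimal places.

(-26.91, 3.11)

This is a matched-pairs design, so SE = s_d/√n = 42.7/√47 = 6.2284.
Margin = 2.410 × 6.2284 = 15.0104; the interval is -11.9 ± 15.0104 = (-26.91, 3.11).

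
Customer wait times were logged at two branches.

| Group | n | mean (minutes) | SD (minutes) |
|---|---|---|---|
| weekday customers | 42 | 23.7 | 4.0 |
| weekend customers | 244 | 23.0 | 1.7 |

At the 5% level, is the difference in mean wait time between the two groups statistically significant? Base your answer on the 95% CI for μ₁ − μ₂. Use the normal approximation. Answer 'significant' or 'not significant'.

SE₁ = s₁/√n₁ = 4.0/√42 = 0.6172; SE₂ = 1.7/√244 = 0.1088.
Independent samples, unequal variances: SE_diff = √(SE₁² + SE₂²) = √(0.38093584 + 0.01183744) = 0.6267.
z* = 1.960, so margin of error = 1.960 × 0.6267 = 1.2283.
Difference in means = 23.7 − 23.0 = 0.7000.
0.7000 ± 1.2283 → (-0.5283, 1.9283).
The interval (-0.5283, 1.9283) contains 0, so the difference is not significant.

not significant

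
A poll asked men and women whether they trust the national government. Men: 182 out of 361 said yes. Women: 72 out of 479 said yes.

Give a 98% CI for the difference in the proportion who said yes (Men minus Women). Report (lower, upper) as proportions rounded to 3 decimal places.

(0.282, 0.426)

Sample proportions: 182/361 = 0.5042, 72/479 = 0.1503.
Each SE is √(p̂(1−p̂)/n): √(0.5042·0.4958/361) = 0.02631 and √(0.1503·0.8497/479) = 0.01633.
SE(p̂₁ − p̂₂) = √(SE₁² + SE₂²) = √(0.0006922161 + 0.0002666689) = 0.03097, since the two samples are independent.
At 98% confidence z* = 2.326; margin = 2.326 × 0.03097 = 0.07204.
The difference is 0.5042 − 0.1503 = 0.3539, so the interval is 0.3539 ± 0.07204 = (0.282, 0.426).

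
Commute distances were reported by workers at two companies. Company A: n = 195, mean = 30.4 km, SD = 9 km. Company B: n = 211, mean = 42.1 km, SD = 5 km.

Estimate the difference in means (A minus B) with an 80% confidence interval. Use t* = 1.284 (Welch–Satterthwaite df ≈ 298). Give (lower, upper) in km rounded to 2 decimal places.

Standard errors of each mean: 9/√195 = 0.6445 and 5/√211 = 0.3442.
SE(x̄₁ − x̄₂) = √(0.6445² + 0.3442²) = 0.7307 for independent samples with unequal variances.
With t* = 1.284, the margin is 1.284 × 0.7307 = 0.9382.
x̄₁ − x̄₂ = 30.4 − 42.1 = -11.7000; the interval is -11.7000 ± 0.9382 = (-12.64, -10.76).

(-12.64, -10.76)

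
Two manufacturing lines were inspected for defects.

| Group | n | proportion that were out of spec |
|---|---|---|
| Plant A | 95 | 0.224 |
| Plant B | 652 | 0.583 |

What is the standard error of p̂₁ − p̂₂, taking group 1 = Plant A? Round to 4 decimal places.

SE₁ = √(p̂₁(1−p̂₁)/n₁) = √(0.2240·0.7760/95) = 0.04278; SE₂ = √(0.5830·0.4170/652) = 0.01931.
Independent samples: SE of the difference = √(SE₁² + SE₂²) = √(0.0018301284 + 0.0003728761) = 0.04694.

0.0469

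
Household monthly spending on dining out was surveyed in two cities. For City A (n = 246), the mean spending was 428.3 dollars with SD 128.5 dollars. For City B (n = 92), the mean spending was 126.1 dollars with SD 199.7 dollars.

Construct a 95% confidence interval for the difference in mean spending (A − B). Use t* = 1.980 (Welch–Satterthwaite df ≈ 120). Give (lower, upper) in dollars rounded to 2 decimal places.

(257.90, 346.50)

Standard errors of each mean: 128.5/√246 = 8.1929 and 199.7/√92 = 20.8202.
SE(x̄₁ − x̄₂) = √(8.1929² + 20.8202²) = 22.3742 for independent samples with unequal variances.
With t* = 1.980, the margin is 1.980 × 22.3742 = 44.3009.
x̄₁ − x̄₂ = 428.3 − 126.1 = 302.2000; the interval is 302.2000 ± 44.3009 = (257.90, 346.50).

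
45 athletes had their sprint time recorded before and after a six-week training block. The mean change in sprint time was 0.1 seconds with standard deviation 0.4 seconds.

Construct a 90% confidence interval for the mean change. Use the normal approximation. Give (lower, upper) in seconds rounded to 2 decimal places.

Paired design: SE = s_d/√n = 0.4/√45 = 0.0596.
z* = 1.645; margin of error = 1.645 × 0.0596 = 0.0980.
0.1 ± 0.0980 → (0.00, 0.20).

(0.00, 0.20)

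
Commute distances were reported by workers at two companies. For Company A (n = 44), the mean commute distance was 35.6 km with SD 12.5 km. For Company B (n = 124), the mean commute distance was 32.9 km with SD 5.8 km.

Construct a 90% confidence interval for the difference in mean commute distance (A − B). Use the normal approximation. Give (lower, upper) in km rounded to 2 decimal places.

SE₁ = s₁/√n₁ = 12.5/√44 = 1.8844; SE₂ = 5.8/√124 = 0.5209.
Independent samples, unequal variances: SE_diff = √(SE₁² + SE₂²) = √(3.55096336 + 0.27133681) = 1.9551.
z* = 1.645, so margin of error = 1.645 × 1.9551 = 3.2161.
Difference in means = 35.6 − 32.9 = 2.7000.
2.7000 ± 3.2161 → (-0.52, 5.92).

(-0.52, 5.92)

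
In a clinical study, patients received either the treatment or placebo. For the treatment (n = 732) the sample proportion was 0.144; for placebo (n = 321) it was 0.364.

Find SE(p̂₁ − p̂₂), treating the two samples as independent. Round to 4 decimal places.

0.0298

Each SE is √(p̂(1−p̂)/n): √(0.1440·0.8560/732) = 0.01298 and √(0.3640·0.6360/321) = 0.02686.
SE(p̂₁ − p̂₂) = √(SE₁² + SE₂²) = √(0.0001684804 + 0.0007214596) = 0.02983, since the two samples are independent.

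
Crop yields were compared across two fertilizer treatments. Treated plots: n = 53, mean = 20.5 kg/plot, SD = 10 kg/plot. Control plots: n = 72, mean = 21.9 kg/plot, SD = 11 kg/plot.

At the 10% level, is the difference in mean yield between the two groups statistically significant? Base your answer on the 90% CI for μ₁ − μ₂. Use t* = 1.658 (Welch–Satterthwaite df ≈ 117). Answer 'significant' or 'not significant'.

not significant

Per-group SEs: s₁/√n₁ = 10/√53 = 1.3736, s₂/√n₂ = 11/√72 = 1.2964.
Unpooled SE of the difference: √(1.88677696 + 1.68065296) = 1.8888.
Margin of error = t* · SE = 1.658 × 1.8888 = 3.1316.
x̄₁ − x̄₂ = 20.5 − 21.9 = -1.4000.
CI: -1.4000 ± 3.1316 = (-4.5316, 1.7316).
The interval (-4.5316, 1.7316) contains 0, so the difference is not significant.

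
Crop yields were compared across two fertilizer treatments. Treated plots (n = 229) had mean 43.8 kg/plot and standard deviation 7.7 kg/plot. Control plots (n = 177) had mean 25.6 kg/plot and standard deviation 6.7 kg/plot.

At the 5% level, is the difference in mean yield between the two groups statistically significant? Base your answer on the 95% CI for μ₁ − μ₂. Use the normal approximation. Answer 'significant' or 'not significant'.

significant

Standard errors of each mean: 7.7/√229 = 0.5088 and 6.7/√177 = 0.5036.
SE(x̄₁ − x̄₂) = √(0.5088² + 0.5036²) = 0.7159 for independent samples with unequal variances.
With z* = 1.960, the margin is 1.960 × 0.7159 = 1.4032.
x̄₁ − x̄₂ = 43.8 − 25.6 = 18.2000; the interval is 18.2000 ± 1.4032 = (16.7968, 19.6032).
The interval (16.7968, 19.6032) does not contain 0, so the difference is significant.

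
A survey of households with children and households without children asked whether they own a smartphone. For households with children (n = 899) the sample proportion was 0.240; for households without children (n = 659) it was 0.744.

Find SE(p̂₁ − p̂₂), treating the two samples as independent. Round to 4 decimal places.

The two standard errors are √(0.2400×0.7600/899) = 0.01424 and √(0.7440×0.2560/659) = 0.01700.
Because the samples are independent, SE_diff = √(0.01424² + 0.01700²) = 0.02218.

0.0222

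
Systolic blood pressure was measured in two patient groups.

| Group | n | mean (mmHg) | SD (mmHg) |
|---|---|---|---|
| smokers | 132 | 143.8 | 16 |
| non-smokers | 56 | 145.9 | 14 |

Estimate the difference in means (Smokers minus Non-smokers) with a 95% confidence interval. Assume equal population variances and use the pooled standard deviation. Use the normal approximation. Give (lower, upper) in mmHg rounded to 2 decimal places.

(-6.92, 2.72)

Pooled variance s_p² = [131·16² + 55·14²] / (132+56−2) = 238.2581, so s_p = 15.4356.
SE_diff = s_p·√(1/n₁ + 1/n₂) = 15.4356·√(1/132 + 1/56) = 2.4616.
z* = 1.960; margin = 1.960 × 2.4616 = 4.8247.
Difference = 143.8 − 145.9 = -2.1000.
-2.1000 ± 4.8247 → (-6.92, 2.72).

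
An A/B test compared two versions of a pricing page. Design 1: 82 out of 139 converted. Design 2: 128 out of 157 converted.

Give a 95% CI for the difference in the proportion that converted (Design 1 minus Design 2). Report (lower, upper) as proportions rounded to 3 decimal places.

p̂₁ = 82/139 = 0.5899 and p̂₂ = 128/157 = 0.8153.
SE₁ = √(p̂₁(1−p̂₁)/n₁) = √(0.5899·0.4101/139) = 0.04172; SE₂ = √(0.8153·0.1847/157) = 0.03097.
Independent samples: SE of the difference = √(SE₁² + SE₂²) = √(0.0017405584 + 0.0009591409) = 0.05196.
z* for 95% confidence is 1.960, so the margin of error is 1.960 × 0.05196 = 0.10184.
Point estimate p̂₁ − p̂₂ = 0.5899 − 0.8153 = -0.2254.
-0.2254 ± 0.10184 → (-0.327, -0.124).

(-0.327, -0.124)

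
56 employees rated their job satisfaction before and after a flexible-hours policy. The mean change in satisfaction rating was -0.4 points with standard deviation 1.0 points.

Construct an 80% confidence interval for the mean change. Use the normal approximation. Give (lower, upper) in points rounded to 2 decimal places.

(-0.57, -0.23)

This is a matched-pairs design, so SE = s_d/√n = 1.0/√56 = 0.1336.
Margin = 1.282 × 0.1336 = 0.1713; the interval is -0.4 ± 0.1713 = (-0.57, -0.23).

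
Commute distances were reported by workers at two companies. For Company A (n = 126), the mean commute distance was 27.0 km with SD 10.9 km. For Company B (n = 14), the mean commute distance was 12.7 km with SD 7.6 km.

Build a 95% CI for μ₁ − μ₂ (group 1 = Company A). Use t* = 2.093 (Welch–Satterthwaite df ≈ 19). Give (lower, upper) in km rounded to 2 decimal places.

(9.59, 19.01)

Standard errors of each mean: 10.9/√126 = 0.9710 and 7.6/√14 = 2.0312.
SE(x̄₁ − x̄₂) = √(0.9710² + 2.0312²) = 2.2514 for independent samples with unequal variances.
With t* = 2.093, the margin is 2.093 × 2.2514 = 4.7122.
x̄₁ − x̄₂ = 27.0 − 12.7 = 14.3000; the interval is 14.3000 ± 4.7122 = (9.59, 19.01).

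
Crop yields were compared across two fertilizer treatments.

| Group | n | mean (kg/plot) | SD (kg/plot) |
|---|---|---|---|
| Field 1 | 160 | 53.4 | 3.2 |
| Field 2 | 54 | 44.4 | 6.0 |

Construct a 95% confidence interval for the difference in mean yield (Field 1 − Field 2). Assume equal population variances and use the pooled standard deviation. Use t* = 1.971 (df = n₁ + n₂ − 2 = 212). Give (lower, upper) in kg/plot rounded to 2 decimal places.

Pooled variance s_p² = [159·3.2² + 53·6.0²] / (160+54−2) = 16.6800, so s_p = 4.0841.
SE_diff = s_p·√(1/n₁ + 1/n₂) = 4.0841·√(1/160 + 1/54) = 0.6428.
t* = 1.971; margin = 1.971 × 0.6428 = 1.2670.
Difference = 53.4 − 44.4 = 9.0000.
9.0000 ± 1.2670 → (7.73, 10.27).

(7.73, 10.27)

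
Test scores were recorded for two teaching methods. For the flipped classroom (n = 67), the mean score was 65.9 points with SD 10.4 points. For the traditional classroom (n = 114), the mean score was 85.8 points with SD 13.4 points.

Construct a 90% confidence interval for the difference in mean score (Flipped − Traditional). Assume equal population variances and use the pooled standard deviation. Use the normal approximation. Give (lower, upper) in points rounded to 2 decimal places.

s_p = √[((n₁−1)s₁² + (n₂−1)s₂²)/(n₁+n₂−2)] = √[(66·10.4² + 113·13.4²)/179] = 12.3788.
SE = 12.3788·√(1/67 + 1/114) = 1.9056.
With z* = 1.645, margin = 1.645 × 1.9056 = 3.1347.
x̄₁ − x̄₂ = 65.9 − 85.8 = -19.9000; interval -19.9000 ± 3.1347 = (-23.03, -16.77).

(-23.03, -16.77)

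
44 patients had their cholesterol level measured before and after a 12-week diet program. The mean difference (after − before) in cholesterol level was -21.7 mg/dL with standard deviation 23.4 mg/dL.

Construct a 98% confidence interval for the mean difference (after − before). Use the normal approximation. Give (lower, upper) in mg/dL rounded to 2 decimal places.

This is a matched-pairs design, so SE = s_d/√n = 23.4/√44 = 3.5277.
Margin = 2.326 × 3.5277 = 8.2054; the interval is -21.7 ± 8.2054 = (-29.91, -13.49).

(-29.91, -13.49)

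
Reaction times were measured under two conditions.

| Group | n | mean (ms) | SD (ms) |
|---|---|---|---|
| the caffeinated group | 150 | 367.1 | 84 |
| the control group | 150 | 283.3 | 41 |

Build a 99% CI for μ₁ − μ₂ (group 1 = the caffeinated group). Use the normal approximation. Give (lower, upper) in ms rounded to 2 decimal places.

(64.14, 103.46)

SE₁ = s₁/√n₁ = 84/√150 = 6.8586; SE₂ = 41/√150 = 3.3476.
Independent samples, unequal variances: SE_diff = √(SE₁² + SE₂²) = √(47.04039396 + 11.20642576) = 7.6320.
z* = 2.576, so margin of error = 2.576 × 7.6320 = 19.6600.
Difference in means = 367.1 − 283.3 = 83.8000.
83.8000 ± 19.6600 → (64.14, 103.46).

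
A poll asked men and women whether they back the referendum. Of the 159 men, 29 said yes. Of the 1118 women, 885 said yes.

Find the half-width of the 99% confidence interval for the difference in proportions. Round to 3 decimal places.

p̂₁ = 29/159 = 0.1824 and p̂₂ = 885/1118 = 0.7916.
SE₁ = √(p̂₁(1−p̂₁)/n₁) = √(0.1824·0.8176/159) = 0.03063; SE₂ = √(0.7916·0.2084/1118) = 0.01215.
Independent samples: SE of the difference = √(SE₁² + SE₂²) = √(0.0009381969 + 0.0001476225) = 0.03295.
z* for 99% confidence is 2.576, so the margin of error is 2.576 × 0.03295 = 0.08488.

0.085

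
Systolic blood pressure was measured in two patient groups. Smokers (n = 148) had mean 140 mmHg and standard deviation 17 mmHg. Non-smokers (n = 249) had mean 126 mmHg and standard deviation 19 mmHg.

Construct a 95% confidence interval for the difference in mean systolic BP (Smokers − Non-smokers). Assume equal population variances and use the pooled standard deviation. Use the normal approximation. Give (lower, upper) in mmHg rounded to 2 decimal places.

s_p = √[((n₁−1)s₁² + (n₂−1)s₂²)/(n₁+n₂−2)] = √[(147·17² + 248·19²)/395] = 18.2813.
SE = 18.2813·√(1/148 + 1/249) = 1.8975.
With z* = 1.960, margin = 1.960 × 1.8975 = 3.7191.
x̄₁ − x̄₂ = 140 − 126 = 14.0000; interval 14.0000 ± 3.7191 = (10.28, 17.72).

(10.28, 17.72)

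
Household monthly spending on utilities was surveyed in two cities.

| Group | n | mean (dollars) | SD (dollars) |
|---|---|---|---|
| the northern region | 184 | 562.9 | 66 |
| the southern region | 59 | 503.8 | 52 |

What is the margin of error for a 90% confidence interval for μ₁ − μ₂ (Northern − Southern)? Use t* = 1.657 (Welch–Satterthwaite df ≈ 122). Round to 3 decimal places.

SE₁ = s₁/√n₁ = 66/√184 = 4.8656; SE₂ = 52/√59 = 6.7698.
Independent samples, unequal variances: SE_diff = √(SE₁² + SE₂²) = √(23.67406336 + 45.83019204) = 8.3369.
t* = 1.657, so margin of error = 1.657 × 8.3369 = 13.8142.

13.814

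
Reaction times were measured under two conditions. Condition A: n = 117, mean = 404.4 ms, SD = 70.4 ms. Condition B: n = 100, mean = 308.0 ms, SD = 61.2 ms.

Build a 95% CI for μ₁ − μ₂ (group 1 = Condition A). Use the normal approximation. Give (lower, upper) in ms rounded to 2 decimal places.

(78.89, 113.91)

Per-group SEs: s₁/√n₁ = 70.4/√117 = 6.5085, s₂/√n₂ = 61.2/√100 = 6.1200.
Unpooled SE of the difference: √(42.36057225 + 37.4544) = 8.9339.
Margin of error = z* · SE = 1.960 × 8.9339 = 17.5104.
x̄₁ − x̄₂ = 404.4 − 308.0 = 96.4000.
CI: 96.4000 ± 17.5104 = (78.89, 113.91).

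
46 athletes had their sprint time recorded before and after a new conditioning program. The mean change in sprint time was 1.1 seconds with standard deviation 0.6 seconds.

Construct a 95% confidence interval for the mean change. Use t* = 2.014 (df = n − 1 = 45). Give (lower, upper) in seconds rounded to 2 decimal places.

Paired design: SE = s_d/√n = 0.6/√46 = 0.0885.
t* = 2.014; margin of error = 2.014 × 0.0885 = 0.1782.
1.1 ± 0.1782 → (0.92, 1.28).

(0.92, 1.28)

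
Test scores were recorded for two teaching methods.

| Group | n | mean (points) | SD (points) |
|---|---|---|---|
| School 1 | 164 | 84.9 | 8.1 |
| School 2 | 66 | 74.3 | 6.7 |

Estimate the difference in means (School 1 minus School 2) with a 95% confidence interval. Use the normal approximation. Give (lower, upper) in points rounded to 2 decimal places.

Standard errors of each mean: 8.1/√164 = 0.6325 and 6.7/√66 = 0.8247.
SE(x̄₁ − x̄₂) = √(0.6325² + 0.8247²) = 1.0393 for independent samples with unequal variances.
With z* = 1.960, the margin is 1.960 × 1.0393 = 2.0370.
x̄₁ − x̄₂ = 84.9 − 74.3 = 10.6000; the interval is 10.6000 ± 2.0370 = (8.56, 12.64).

(8.56, 12.64)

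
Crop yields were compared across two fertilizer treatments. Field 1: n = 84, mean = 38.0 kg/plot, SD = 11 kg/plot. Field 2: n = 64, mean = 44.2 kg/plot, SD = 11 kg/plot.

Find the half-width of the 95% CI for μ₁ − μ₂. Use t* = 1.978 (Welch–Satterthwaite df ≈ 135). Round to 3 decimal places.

Per-group SEs: s₁/√n₁ = 11/√84 = 1.2002, s₂/√n₂ = 11/√64 = 1.3750.
Unpooled SE of the difference: √(1.44048004 + 1.890625) = 1.8251.
Margin of error = t* · SE = 1.978 × 1.8251 = 3.6100.

3.610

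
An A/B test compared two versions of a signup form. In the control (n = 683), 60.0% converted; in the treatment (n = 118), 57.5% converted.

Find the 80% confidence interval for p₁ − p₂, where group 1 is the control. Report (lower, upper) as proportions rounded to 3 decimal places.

(-0.038, 0.088)

Each SE is √(p̂(1−p̂)/n): √(0.6000·0.4000/683) = 0.01875 and √(0.5750·0.4250/118) = 0.04551.
SE(p̂₁ − p̂₂) = √(SE₁² + SE₂²) = √(0.0003515625 + 0.0020711601) = 0.04922, since the two samples are independent.
At 80% confidence z* = 1.282; margin = 1.282 × 0.04922 = 0.06310.
The difference is 0.6000 − 0.5750 = 0.0250, so the interval is 0.0250 ± 0.06310 = (-0.038, 0.088).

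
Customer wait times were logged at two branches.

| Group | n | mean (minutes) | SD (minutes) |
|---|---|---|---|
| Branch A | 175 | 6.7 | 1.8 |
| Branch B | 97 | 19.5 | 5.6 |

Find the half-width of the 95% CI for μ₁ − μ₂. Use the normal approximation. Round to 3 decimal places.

1.146

Standard errors of each mean: 1.8/√175 = 0.1361 and 5.6/√97 = 0.5686.
SE(x̄₁ − x̄₂) = √(0.1361² + 0.5686²) = 0.5847 for independent samples with unequal variances.
With z* = 1.960, the margin is 1.960 × 0.5847 = 1.1460.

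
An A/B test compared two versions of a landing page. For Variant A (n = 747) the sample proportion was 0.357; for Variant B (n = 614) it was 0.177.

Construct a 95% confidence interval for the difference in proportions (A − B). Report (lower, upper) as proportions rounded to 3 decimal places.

(0.134, 0.226)

SE₁ = √(p̂₁(1−p̂₁)/n₁) = √(0.3570·0.6430/747) = 0.01753; SE₂ = √(0.1770·0.8230/614) = 0.01540.
Independent samples: SE of the difference = √(SE₁² + SE₂²) = √(0.0003073009 + 0.00023716) = 0.02333.
z* for 95% confidence is 1.960, so the margin of error is 1.960 × 0.02333 = 0.04573.
Point estimate p̂₁ − p̂₂ = 0.3570 − 0.1770 = 0.1800.
0.1800 ± 0.04573 → (0.134, 0.226).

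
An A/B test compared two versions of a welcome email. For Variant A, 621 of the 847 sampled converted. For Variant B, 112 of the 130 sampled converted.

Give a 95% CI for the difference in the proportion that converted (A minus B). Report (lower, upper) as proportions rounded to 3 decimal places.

Sample proportions: 621/847 = 0.7332, 112/130 = 0.8615.
Each SE is √(p̂(1−p̂)/n): √(0.7332·0.2668/847) = 0.01520 and √(0.8615·0.1385/130) = 0.03030.
SE(p̂₁ − p̂₂) = √(SE₁² + SE₂²) = √(0.00023104 + 0.00091809) = 0.03390, since the two samples are independent.
At 95% confidence z* = 1.960; margin = 1.960 × 0.03390 = 0.06644.
The difference is 0.7332 − 0.8615 = -0.1283, so the interval is -0.1283 ± 0.06644 = (-0.195, -0.062).

(-0.195, -0.062)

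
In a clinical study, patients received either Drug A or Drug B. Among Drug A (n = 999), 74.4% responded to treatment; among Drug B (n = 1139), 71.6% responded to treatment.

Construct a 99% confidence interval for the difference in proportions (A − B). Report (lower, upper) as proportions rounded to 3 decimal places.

(-0.021, 0.077)

The two standard errors are √(0.7440×0.2560/999) = 0.01381 and √(0.7160×0.2840/1139) = 0.01336.
Because the samples are independent, SE_diff = √(0.01381² + 0.01336²) = 0.01921.
Using z* = 2.576 for 99%, ME = 2.576 × 0.01921 = 0.04948.
p̂₁ − p̂₂ = 0.0280; interval 0.0280 ± 0.04948 gives (-0.021, 0.077).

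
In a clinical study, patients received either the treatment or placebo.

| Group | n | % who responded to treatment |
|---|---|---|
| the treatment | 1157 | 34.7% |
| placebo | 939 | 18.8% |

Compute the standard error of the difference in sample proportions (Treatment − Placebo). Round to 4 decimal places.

0.0189

The two standard errors are √(0.3470×0.6530/1157) = 0.01399 and √(0.1880×0.8120/939) = 0.01275.
Because the samples are independent, SE_diff = √(0.01399² + 0.01275²) = 0.01893.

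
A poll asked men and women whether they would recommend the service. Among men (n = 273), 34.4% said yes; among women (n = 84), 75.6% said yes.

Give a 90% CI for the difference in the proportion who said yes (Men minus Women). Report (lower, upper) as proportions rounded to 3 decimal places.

Each SE is √(p̂(1−p̂)/n): √(0.3440·0.6560/273) = 0.02875 and √(0.7560·0.2440/84) = 0.04686.
SE(p̂₁ − p̂₂) = √(SE₁² + SE₂²) = √(0.0008265625 + 0.0021958596) = 0.05498, since the two samples are independent.
At 90% confidence z* = 1.645; margin = 1.645 × 0.05498 = 0.09044.
The difference is 0.3440 − 0.7560 = -0.4120, so the interval is -0.4120 ± 0.09044 = (-0.502, -0.322).

(-0.502, -0.322)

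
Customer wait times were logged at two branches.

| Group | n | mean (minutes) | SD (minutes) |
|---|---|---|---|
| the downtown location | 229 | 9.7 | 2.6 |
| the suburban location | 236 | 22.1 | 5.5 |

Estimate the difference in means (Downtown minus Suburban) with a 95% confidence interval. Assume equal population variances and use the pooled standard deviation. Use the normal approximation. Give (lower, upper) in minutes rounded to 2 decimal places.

Pooled variance s_p² = [228·2.6² + 235·5.5²] / (229+236−2) = 18.6826, so s_p = 4.3223.
SE_diff = s_p·√(1/n₁ + 1/n₂) = 4.3223·√(1/229 + 1/236) = 0.4009.
z* = 1.960; margin = 1.960 × 0.4009 = 0.7858.
Difference = 9.7 − 22.1 = -12.4000.
-12.4000 ± 0.7858 → (-13.19, -11.61).

(-13.19, -11.61)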